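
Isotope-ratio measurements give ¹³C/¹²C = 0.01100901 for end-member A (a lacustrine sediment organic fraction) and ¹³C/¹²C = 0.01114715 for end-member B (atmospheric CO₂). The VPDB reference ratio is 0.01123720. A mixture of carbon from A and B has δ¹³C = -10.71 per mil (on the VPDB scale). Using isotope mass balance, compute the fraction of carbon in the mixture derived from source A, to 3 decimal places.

0.219

δ_A = (0.01100901/0.01123720 − 1)×1000 = (0.979693 − 1)×1000 = -20.307 per mil
δ_B = (0.01114715/0.01123720 − 1)×1000 = (0.991986 − 1)×1000 = -8.014 per mil
f_A = (δ_mix − δ_B)/(δ_A − δ_B) = (-10.71 − (-8.014))/(-20.307 − (-8.014))
f_A = -2.696 / -12.293 = 0.2193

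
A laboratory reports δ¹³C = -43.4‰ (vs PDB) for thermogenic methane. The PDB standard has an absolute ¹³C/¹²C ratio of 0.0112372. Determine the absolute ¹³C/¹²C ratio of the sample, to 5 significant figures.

0.010750

R_sample = R_standard × (δ¹³C/1000 + 1)
R_sample = 0.0112372 × (-43.4/1000 + 1) = 0.0112372 × 0.956600
R_sample = 0.0107495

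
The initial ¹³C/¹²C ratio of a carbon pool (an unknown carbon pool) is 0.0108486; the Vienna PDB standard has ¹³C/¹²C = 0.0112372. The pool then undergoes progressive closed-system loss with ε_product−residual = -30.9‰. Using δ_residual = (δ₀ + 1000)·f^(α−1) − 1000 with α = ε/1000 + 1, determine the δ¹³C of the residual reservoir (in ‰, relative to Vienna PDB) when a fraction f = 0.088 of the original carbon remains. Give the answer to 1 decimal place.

δ₀ = (0.0108486/0.0112372 − 1)×1000 = (0.965418 − 1)×1000 = -34.582‰
α − 1 = ε/1000 = -0.0309
f^(α−1) = 0.088^(-0.0309) = 1.077992
δ_res = (-34.582 + 1000) × 1.077992 − 1000 = 1040.713 − 1000 = 40.71‰

40.7‰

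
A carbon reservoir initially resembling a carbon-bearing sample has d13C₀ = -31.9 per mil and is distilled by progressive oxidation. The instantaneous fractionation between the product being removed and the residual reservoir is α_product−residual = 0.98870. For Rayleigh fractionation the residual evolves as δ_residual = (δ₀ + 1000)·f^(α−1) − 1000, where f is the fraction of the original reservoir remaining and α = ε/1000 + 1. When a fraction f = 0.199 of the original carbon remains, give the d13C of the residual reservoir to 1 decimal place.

Rayleigh residual: δ_res = (δ₀ + 1000)·f^(α−1) − 1000
α − 1 = -0.01130
f^(α−1) = 0.199^(-0.01130) = 1.018411
δ_res = (-31.9 + 1000) × 1.018411 − 1000 = 985.923 − 1000 = -14.08 per mil

-14.1 per mil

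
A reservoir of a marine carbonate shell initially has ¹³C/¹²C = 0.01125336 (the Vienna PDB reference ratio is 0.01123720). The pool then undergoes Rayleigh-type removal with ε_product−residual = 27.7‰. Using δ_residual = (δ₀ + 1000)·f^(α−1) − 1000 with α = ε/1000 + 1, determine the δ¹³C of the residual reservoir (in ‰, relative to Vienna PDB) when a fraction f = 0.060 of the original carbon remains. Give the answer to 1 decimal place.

-73.6‰

δ₀ = (0.01125336/0.01123720 − 1)×1000 = (1.001438 − 1)×1000 = 1.438‰
α − 1 = ε/1000 = 0.0277
f^(α−1) = 0.060^(0.0277) = 0.925028
δ_res = (1.438 + 1000) × 0.925028 − 1000 = 926.358 − 1000 = -73.64‰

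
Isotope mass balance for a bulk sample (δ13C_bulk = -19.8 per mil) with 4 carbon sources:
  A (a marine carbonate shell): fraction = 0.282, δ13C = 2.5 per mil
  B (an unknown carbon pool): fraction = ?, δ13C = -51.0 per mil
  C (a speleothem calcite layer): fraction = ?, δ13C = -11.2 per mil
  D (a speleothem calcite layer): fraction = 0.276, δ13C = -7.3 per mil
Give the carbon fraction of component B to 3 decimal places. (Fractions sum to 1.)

0.340

Let f_B and f_C be the unknown fractions; fractions sum to 1 so f_B + f_C = 0.442.
Mass balance: Σ fᵢ·δᵢ = δ_bulk ⇒ f_B·(-51.0) + f_C·(-11.2) = -19.8 − (-1.310) = -18.490
Substitute f_C = 0.442 − f_B:
f_B·(-51.0 − -11.2) = -18.490 − 0.442×(-11.2) = -13.540
f_B = -13.540 / -39.8 = 0.3402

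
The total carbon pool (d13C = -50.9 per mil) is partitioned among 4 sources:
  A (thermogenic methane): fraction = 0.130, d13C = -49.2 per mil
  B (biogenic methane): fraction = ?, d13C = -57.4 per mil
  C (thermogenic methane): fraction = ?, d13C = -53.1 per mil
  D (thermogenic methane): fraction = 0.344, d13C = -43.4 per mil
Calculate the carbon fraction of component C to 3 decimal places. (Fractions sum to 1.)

Let f_C and f_B be the unknown fractions; fractions sum to 1 so f_C + f_B = 0.526.
Mass balance: Σ fᵢ·δᵢ = δ_bulk ⇒ f_C·(-53.1) + f_B·(-57.4) = -50.9 − (-21.326) = -29.574
Substitute f_B = 0.526 − f_C:
f_C·(-53.1 − -57.4) = -29.574 − 0.526×(-57.4) = 0.618
f_C = 0.618 / 4.3 = 0.1437

0.144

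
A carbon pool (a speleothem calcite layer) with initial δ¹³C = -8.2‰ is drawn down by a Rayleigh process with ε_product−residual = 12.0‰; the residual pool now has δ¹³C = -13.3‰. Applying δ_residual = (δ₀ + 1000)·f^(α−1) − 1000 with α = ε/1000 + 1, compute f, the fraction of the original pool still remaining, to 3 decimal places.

α − 1 = ε/1000 = 0.0120
(δ_res + 1000)/(δ₀ + 1000) = (-13.3 + 1000)/(-8.2 + 1000) = 986.7/991.8 = 0.994858
f = 0.994858^(1/0.0120) = exp(ln(0.994858)/0.0120) = exp(-0.00516/0.0120)
f = exp(-0.4296) = 0.6508

0.651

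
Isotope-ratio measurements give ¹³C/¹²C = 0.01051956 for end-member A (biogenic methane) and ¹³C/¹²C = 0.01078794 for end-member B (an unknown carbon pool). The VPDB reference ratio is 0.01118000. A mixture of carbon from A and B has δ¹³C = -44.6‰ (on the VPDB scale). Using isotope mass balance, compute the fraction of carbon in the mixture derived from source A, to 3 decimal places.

0.397

δ_A = (0.01051956/0.01118000 − 1)×1000 = (0.940927 − 1)×1000 = -59.073‰
δ_B = (0.01078794/0.01118000 − 1)×1000 = (0.964932 − 1)×1000 = -35.068‰
f_A = (δ_mix − δ_B)/(δ_A − δ_B) = (-44.6 − (-35.068))/(-59.073 − (-35.068))
f_A = -9.532 / -24.005 = 0.3971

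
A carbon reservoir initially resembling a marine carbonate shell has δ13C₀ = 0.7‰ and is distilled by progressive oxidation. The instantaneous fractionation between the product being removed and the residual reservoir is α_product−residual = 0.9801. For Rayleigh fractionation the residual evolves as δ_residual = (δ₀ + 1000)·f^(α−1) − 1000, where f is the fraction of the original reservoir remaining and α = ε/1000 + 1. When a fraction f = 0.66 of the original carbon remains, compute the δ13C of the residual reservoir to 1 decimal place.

9.0‰

Rayleigh residual: δ_res = (δ₀ + 1000)·f^(α−1) − 1000
α − 1 = -0.01990
f^(α−1) = 0.66^(-0.01990) = 1.008303
δ_res = (0.7 + 1000) × 1.008303 − 1000 = 1009.009 − 1000 = 9.01‰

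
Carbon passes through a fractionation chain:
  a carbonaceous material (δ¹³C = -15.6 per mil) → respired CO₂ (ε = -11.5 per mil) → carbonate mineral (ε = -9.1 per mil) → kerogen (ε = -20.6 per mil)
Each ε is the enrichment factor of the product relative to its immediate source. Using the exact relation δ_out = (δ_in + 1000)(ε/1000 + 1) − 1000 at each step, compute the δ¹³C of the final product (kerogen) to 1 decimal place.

step 1: δ = (-15.60 + 1000)·(-11.5/1000 + 1) − 1000 = -26.92 per mil
step 2: δ = (-26.92 + 1000)·(-9.1/1000 + 1) − 1000 = -35.78 per mil
step 3: δ = (-35.78 + 1000)·(-20.6/1000 + 1) − 1000 = -55.64 per mil

-55.6 per mil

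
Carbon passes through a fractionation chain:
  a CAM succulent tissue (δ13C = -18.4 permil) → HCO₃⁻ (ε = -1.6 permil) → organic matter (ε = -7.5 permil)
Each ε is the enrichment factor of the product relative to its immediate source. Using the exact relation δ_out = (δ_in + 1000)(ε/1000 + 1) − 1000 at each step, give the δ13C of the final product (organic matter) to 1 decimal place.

-27.3 permil

step 1: δ = (-18.40 + 1000)·(-1.6/1000 + 1) − 1000 = -19.97 permil
step 2: δ = (-19.97 + 1000)·(-7.5/1000 + 1) − 1000 = -27.32 permil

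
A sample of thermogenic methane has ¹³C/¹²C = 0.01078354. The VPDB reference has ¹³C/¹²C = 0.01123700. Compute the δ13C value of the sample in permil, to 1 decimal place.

δ13C = (R_sample / R_standard − 1) × 1000
R_sample / R_standard = 0.01078354 / 0.01123700 = 0.959646
δ13C = (0.959646 − 1) × 1000 = -40.35 permil

-40.4 permil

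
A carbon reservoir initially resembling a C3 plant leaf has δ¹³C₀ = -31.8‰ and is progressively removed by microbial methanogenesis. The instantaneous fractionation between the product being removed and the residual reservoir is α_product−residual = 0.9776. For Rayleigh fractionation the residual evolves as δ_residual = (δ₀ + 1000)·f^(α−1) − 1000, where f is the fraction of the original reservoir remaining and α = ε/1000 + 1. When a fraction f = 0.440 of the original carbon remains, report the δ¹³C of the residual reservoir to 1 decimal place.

-13.8‰

Rayleigh residual: δ_res = (δ₀ + 1000)·f^(α−1) − 1000
α − 1 = -0.02240
f^(α−1) = 0.440^(-0.02240) = 1.018560
δ_res = (-31.8 + 1000) × 1.018560 − 1000 = 986.170 − 1000 = -13.83‰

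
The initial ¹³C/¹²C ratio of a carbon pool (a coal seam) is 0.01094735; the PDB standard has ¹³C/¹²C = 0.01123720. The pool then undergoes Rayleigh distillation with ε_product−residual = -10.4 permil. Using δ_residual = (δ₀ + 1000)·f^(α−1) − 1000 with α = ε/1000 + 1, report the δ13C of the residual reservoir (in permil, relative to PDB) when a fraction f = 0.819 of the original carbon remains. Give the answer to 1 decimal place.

δ₀ = (0.01094735/0.01123720 − 1)×1000 = (0.974206 − 1)×1000 = -25.794 permil
α − 1 = ε/1000 = -0.0104
f^(α−1) = 0.819^(-0.0104) = 1.002079
δ_res = (-25.794 + 1000) × 1.002079 − 1000 = 976.231 − 1000 = -23.77 permil

-23.8 permil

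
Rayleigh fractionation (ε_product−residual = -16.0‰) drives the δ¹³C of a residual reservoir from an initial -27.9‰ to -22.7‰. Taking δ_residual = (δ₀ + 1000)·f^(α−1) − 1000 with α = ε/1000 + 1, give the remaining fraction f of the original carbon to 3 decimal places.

0.716

α − 1 = ε/1000 = -0.0160
(δ_res + 1000)/(δ₀ + 1000) = (-22.7 + 1000)/(-27.9 + 1000) = 977.3/972.1 = 1.005349
f = 1.005349^(1/-0.0160) = exp(ln(1.005349)/-0.0160) = exp(0.00533/-0.0160)
f = exp(-0.3334) = 0.7165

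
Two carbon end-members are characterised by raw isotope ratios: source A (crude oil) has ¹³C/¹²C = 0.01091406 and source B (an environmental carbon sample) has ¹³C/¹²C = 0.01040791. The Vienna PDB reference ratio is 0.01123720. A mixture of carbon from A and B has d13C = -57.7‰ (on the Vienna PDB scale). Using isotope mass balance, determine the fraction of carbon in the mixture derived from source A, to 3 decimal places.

0.357

δ_A = (0.01091406/0.01123720 − 1)×1000 = (0.971244 − 1)×1000 = -28.756‰
δ_B = (0.01040791/0.01123720 − 1)×1000 = (0.926201 − 1)×1000 = -73.799‰
f_A = (δ_mix − δ_B)/(δ_A − δ_B) = (-57.7 − (-73.799))/(-28.756 − (-73.799))
f_A = 16.099 / 45.042 = 0.3574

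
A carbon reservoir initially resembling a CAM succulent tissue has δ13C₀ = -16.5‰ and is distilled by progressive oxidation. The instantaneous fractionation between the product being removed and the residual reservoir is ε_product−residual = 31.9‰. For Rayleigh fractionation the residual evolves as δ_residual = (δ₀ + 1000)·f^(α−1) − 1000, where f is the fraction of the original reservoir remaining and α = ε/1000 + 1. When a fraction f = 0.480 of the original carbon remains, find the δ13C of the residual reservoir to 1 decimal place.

Rayleigh residual: δ_res = (δ₀ + 1000)·f^(α−1) − 1000
α = ε/1000 + 1 = 1.03190, so α − 1 = 0.03190
f^(α−1) = 0.480^(0.03190) = 0.976858
δ_res = (-16.5 + 1000) × 0.976858 − 1000 = 960.740 − 1000 = -39.26‰

-39.3‰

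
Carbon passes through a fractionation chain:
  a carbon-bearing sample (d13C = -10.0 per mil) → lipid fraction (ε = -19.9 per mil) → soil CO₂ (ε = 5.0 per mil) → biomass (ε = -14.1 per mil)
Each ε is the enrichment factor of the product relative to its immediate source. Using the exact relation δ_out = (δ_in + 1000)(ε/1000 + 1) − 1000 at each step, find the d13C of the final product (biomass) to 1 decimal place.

step 1: δ = (-10.00 + 1000)·(-19.9/1000 + 1) − 1000 = -29.70 per mil
step 2: δ = (-29.70 + 1000)·(5.0/1000 + 1) − 1000 = -24.85 per mil
step 3: δ = (-24.85 + 1000)·(-14.1/1000 + 1) − 1000 = -38.60 per mil

-38.6 per mil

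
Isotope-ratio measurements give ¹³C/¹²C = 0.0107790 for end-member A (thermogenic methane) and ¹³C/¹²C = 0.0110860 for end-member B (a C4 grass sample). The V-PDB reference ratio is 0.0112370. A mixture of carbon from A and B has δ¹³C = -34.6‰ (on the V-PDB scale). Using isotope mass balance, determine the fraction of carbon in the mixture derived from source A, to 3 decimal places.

δ_A = (0.0107790/0.0112370 − 1)×1000 = (0.959242 − 1)×1000 = -40.758‰
δ_B = (0.0110860/0.0112370 − 1)×1000 = (0.986562 − 1)×1000 = -13.438‰
f_A = (δ_mix − δ_B)/(δ_A − δ_B) = (-34.6 − (-13.438))/(-40.758 − (-13.438))
f_A = -21.162 / -27.320 = 0.7746

0.775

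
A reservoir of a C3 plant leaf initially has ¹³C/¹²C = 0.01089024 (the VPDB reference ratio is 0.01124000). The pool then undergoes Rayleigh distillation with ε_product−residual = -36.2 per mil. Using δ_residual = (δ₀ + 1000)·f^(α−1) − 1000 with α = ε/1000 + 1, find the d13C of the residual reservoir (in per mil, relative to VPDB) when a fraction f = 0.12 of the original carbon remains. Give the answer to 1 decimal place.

δ₀ = (0.01089024/0.01124000 − 1)×1000 = (0.968883 − 1)×1000 = -31.117 per mil
α − 1 = ε/1000 = -0.0362
f^(α−1) = 0.12^(-0.0362) = 1.079776
δ_res = (-31.117 + 1000) × 1.079776 − 1000 = 1046.176 − 1000 = 46.18 per mil

46.2 per mil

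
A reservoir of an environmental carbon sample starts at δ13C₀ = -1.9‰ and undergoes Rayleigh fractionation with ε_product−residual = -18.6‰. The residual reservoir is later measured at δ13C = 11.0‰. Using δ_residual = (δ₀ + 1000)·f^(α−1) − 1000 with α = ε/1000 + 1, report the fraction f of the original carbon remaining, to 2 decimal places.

0.50

α − 1 = ε/1000 = -0.0186
(δ_res + 1000)/(δ₀ + 1000) = (11.0 + 1000)/(-1.9 + 1000) = 1011.0/998.1 = 1.012925
f = 1.012925^(1/-0.0186) = exp(ln(1.012925)/-0.0186) = exp(0.01284/-0.0186)
f = exp(-0.6904) = 0.5014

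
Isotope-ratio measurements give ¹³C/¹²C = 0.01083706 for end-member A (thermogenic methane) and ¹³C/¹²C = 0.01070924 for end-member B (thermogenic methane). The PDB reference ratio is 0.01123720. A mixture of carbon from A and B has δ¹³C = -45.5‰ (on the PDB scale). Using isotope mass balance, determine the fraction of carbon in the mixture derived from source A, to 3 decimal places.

0.130

δ_A = (0.01083706/0.01123720 − 1)×1000 = (0.964391 − 1)×1000 = -35.609‰
δ_B = (0.01070924/0.01123720 − 1)×1000 = (0.953017 − 1)×1000 = -46.983‰
f_A = (δ_mix − δ_B)/(δ_A − δ_B) = (-45.5 − (-46.983))/(-35.609 − (-46.983))
f_A = 1.483 / 11.375 = 0.1304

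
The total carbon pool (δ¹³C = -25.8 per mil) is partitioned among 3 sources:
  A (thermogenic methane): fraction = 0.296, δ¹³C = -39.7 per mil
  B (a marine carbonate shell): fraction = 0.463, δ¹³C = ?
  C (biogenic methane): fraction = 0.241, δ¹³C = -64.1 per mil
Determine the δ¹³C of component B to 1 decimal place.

Isotope mass balance: δ_bulk = Σ fᵢ·δᵢ.
-25.8 = 0.296×(-39.7) + 0.463×δ_B + 0.241×(-64.1)
0.463·δ_B = -25.8 − (-27.199) = 1.399
δ_B = 1.399 / 0.463 = 3.02 per mil

3.0 per mil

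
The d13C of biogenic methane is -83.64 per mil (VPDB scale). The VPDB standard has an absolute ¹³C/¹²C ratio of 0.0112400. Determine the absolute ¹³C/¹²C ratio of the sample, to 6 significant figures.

R_sample = R_standard × (d13C/1000 + 1)
R_sample = 0.0112400 × (-83.64/1000 + 1) = 0.0112400 × 0.916360
R_sample = 0.0102999

0.0102999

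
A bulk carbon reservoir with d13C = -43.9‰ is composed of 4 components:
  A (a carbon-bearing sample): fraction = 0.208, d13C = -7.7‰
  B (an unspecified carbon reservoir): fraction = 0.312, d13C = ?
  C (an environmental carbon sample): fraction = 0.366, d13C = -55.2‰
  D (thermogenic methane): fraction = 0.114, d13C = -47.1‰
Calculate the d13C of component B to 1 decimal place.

-53.6‰

Isotope mass balance: δ_bulk = Σ fᵢ·δᵢ.
-43.9 = 0.208×(-7.7) + 0.312×δ_B + 0.366×(-55.2) + 0.114×(-47.1)
0.312·δ_B = -43.9 − (-27.174) = -16.726
δ_B = -16.726 / 0.312 = -53.61‰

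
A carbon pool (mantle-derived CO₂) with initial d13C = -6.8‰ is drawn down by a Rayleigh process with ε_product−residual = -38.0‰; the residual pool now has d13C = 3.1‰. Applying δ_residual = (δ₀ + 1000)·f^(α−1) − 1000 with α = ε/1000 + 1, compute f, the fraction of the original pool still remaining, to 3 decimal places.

0.770

α − 1 = ε/1000 = -0.0380
(δ_res + 1000)/(δ₀ + 1000) = (3.1 + 1000)/(-6.8 + 1000) = 1003.1/993.2 = 1.009968
f = 1.009968^(1/-0.0380) = exp(ln(1.009968)/-0.0380) = exp(0.00992/-0.0380)
f = exp(-0.2610) = 0.7703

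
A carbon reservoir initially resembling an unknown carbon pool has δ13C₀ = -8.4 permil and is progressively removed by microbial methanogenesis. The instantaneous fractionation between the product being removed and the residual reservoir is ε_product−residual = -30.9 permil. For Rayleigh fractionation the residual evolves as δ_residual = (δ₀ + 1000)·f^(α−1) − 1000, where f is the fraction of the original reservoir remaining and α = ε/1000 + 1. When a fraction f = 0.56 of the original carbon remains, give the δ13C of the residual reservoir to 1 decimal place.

9.5 permil

Rayleigh residual: δ_res = (δ₀ + 1000)·f^(α−1) − 1000
α = ε/1000 + 1 = 0.96910, so α − 1 = -0.03090
f^(α−1) = 0.56^(-0.03090) = 1.018078
δ_res = (-8.4 + 1000) × 1.018078 − 1000 = 1009.526 − 1000 = 9.53 permil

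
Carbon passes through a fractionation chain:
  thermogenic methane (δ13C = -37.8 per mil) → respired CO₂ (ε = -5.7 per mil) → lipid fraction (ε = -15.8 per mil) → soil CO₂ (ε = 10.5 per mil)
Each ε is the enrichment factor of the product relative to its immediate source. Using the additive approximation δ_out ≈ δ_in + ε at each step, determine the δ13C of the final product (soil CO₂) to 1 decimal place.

step 1: δ ≈ -37.8 + (-5.7) = -43.5 per mil
step 2: δ ≈ -43.5 + (-15.8) = -59.3 per mil
step 3: δ ≈ -59.3 + (10.5) = -48.8 per mil

-48.8 per mil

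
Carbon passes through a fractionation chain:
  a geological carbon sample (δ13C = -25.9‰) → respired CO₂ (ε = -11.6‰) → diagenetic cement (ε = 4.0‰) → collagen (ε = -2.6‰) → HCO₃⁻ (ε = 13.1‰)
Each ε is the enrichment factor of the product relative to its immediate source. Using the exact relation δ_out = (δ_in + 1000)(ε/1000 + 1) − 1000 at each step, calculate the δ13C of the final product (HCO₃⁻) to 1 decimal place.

step 1: δ = (-25.90 + 1000)·(-11.6/1000 + 1) − 1000 = -37.20‰
step 2: δ = (-37.20 + 1000)·(4.0/1000 + 1) − 1000 = -33.35‰
step 3: δ = (-33.35 + 1000)·(-2.6/1000 + 1) − 1000 = -35.86‰
step 4: δ = (-35.86 + 1000)·(13.1/1000 + 1) − 1000 = -23.23‰

-23.2‰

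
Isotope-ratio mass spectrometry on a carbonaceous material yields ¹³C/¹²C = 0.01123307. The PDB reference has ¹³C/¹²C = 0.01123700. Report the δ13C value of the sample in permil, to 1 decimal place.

δ13C = (R_sample / R_standard − 1) × 1000
R_sample / R_standard = 0.01123307 / 0.01123700 = 0.999650
δ13C = (0.999650 − 1) × 1000 = -0.35 permil

-0.3 permil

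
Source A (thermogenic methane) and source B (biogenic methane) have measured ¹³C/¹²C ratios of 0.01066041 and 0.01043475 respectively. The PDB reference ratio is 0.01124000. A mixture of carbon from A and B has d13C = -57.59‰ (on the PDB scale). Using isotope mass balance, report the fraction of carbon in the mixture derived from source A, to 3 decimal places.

0.700

δ_A = (0.01066041/0.01124000 − 1)×1000 = (0.948435 − 1)×1000 = -51.565‰
δ_B = (0.01043475/0.01124000 − 1)×1000 = (0.928359 − 1)×1000 = -71.641‰
f_A = (δ_mix − δ_B)/(δ_A − δ_B) = (-57.59 − (-71.641))/(-51.565 − (-71.641))
f_A = 14.051 / 20.077 = 0.6999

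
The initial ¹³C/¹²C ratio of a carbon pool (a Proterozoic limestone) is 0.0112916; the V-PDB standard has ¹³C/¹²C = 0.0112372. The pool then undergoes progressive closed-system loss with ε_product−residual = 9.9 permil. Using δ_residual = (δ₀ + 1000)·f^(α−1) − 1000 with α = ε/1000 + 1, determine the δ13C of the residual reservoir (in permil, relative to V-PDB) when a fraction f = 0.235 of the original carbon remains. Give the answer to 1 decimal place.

-9.5 permil

δ₀ = (0.0112916/0.0112372 − 1)×1000 = (1.004841 − 1)×1000 = 4.841 permil
α − 1 = ε/1000 = 0.0099
f^(α−1) = 0.235^(0.0099) = 0.985765
δ_res = (4.841 + 1000) × 0.985765 − 1000 = 990.538 − 1000 = -9.46 permil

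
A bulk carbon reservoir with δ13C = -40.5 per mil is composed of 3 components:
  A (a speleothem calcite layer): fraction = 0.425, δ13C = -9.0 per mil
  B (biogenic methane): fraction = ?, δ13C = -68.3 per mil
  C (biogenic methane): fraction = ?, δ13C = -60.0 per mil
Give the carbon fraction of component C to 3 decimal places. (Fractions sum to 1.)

Let f_C and f_B be the unknown fractions; fractions sum to 1 so f_C + f_B = 0.575.
Mass balance: Σ fᵢ·δᵢ = δ_bulk ⇒ f_C·(-60.0) + f_B·(-68.3) = -40.5 − (-3.825) = -36.675
Substitute f_B = 0.575 − f_C:
f_C·(-60.0 − -68.3) = -36.675 − 0.575×(-68.3) = 2.597
f_C = 2.597 / 8.3 = 0.3130

0.313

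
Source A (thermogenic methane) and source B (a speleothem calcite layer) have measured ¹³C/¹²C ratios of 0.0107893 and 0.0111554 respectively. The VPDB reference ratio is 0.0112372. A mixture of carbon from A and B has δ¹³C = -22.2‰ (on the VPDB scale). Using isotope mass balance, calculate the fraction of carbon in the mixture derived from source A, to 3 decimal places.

0.458

δ_A = (0.0107893/0.0112372 − 1)×1000 = (0.960141 − 1)×1000 = -39.859‰
δ_B = (0.0111554/0.0112372 − 1)×1000 = (0.992721 − 1)×1000 = -7.279‰
f_A = (δ_mix − δ_B)/(δ_A − δ_B) = (-22.2 − (-7.279))/(-39.859 − (-7.279))
f_A = -14.921 / -32.579 = 0.4580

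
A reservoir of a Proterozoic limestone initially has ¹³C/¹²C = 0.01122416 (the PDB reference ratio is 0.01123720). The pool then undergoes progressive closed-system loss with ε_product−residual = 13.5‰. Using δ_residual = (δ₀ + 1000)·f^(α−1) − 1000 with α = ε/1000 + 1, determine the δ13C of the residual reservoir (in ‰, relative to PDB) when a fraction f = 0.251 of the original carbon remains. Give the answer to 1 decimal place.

δ₀ = (0.01122416/0.01123720 − 1)×1000 = (0.998840 − 1)×1000 = -1.160‰
α − 1 = ε/1000 = 0.0135
f^(α−1) = 0.251^(0.0135) = 0.981512
δ_res = (-1.160 + 1000) × 0.981512 − 1000 = 980.373 − 1000 = -19.63‰

-19.6‰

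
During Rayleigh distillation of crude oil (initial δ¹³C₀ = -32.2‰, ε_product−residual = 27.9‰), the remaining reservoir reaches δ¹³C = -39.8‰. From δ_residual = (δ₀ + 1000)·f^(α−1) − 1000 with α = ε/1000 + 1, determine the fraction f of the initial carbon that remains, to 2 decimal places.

0.75

α − 1 = ε/1000 = 0.0279
(δ_res + 1000)/(δ₀ + 1000) = (-39.8 + 1000)/(-32.2 + 1000) = 960.2/967.8 = 0.992147
f = 0.992147^(1/0.0279) = exp(ln(0.992147)/0.0279) = exp(-0.00788/0.0279)
f = exp(-0.2826) = 0.7538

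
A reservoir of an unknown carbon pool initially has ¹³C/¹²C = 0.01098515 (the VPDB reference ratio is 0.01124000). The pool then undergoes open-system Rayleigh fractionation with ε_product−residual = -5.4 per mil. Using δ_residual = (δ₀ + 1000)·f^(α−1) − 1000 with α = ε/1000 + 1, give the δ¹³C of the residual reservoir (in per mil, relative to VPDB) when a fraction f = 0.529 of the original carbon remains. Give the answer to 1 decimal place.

δ₀ = (0.01098515/0.01124000 − 1)×1000 = (0.977327 − 1)×1000 = -22.673 per mil
α − 1 = ε/1000 = -0.0054
f^(α−1) = 0.529^(-0.0054) = 1.003444
δ_res = (-22.673 + 1000) × 1.003444 − 1000 = 980.693 − 1000 = -19.31 per mil

-19.3 per mil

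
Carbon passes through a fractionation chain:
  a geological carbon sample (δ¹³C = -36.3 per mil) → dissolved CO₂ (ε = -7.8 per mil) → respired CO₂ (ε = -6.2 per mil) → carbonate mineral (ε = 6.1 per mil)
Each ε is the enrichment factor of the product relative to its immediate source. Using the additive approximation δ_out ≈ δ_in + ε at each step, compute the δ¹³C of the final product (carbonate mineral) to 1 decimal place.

step 1: δ ≈ -36.3 + (-7.8) = -44.1 per mil
step 2: δ ≈ -44.1 + (-6.2) = -50.3 per mil
step 3: δ ≈ -50.3 + (6.1) = -44.2 per mil

-44.2 per mil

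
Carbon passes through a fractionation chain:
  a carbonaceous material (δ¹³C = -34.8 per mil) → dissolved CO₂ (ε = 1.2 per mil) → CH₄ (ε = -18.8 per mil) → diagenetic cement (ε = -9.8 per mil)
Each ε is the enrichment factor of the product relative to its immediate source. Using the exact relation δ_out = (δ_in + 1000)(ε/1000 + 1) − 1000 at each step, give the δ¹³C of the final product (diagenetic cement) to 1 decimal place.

step 1: δ = (-34.80 + 1000)·(1.2/1000 + 1) − 1000 = -33.64 per mil
step 2: δ = (-33.64 + 1000)·(-18.8/1000 + 1) − 1000 = -51.81 per mil
step 3: δ = (-51.81 + 1000)·(-9.8/1000 + 1) − 1000 = -61.10 per mil

-61.1 per mil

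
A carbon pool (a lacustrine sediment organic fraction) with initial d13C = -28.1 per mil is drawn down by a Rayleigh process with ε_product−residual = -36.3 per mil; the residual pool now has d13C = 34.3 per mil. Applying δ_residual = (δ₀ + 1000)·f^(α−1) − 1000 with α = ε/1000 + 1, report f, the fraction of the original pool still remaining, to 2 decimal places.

α − 1 = ε/1000 = -0.0363
(δ_res + 1000)/(δ₀ + 1000) = (34.3 + 1000)/(-28.1 + 1000) = 1034.3/971.9 = 1.064204
f = 1.064204^(1/-0.0363) = exp(ln(1.064204)/-0.0363) = exp(0.06223/-0.0363)
f = exp(-1.7142) = 0.1801

0.18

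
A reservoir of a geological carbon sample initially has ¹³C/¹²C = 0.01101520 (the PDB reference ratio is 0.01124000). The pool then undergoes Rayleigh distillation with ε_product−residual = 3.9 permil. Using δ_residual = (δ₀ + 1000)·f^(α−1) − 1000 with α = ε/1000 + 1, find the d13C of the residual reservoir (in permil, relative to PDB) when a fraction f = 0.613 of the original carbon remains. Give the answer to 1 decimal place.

-21.9 permil

δ₀ = (0.01101520/0.01124000 − 1)×1000 = (0.980000 − 1)×1000 = -20.000 permil
α − 1 = ε/1000 = 0.0039
f^(α−1) = 0.613^(0.0039) = 0.998093
δ_res = (-20.000 + 1000) × 0.998093 − 1000 = 978.131 − 1000 = -21.87 permil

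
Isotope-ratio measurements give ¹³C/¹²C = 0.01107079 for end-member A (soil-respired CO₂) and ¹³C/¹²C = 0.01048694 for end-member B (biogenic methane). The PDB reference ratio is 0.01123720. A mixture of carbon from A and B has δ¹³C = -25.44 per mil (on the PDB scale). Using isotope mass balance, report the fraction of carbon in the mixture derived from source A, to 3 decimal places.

0.795

δ_A = (0.01107079/0.01123720 − 1)×1000 = (0.985191 − 1)×1000 = -14.809 per mil
δ_B = (0.01048694/0.01123720 − 1)×1000 = (0.933234 − 1)×1000 = -66.766 per mil
f_A = (δ_mix − δ_B)/(δ_A − δ_B) = (-25.44 − (-66.766))/(-14.809 − (-66.766))
f_A = 41.326 / 51.957 = 0.7954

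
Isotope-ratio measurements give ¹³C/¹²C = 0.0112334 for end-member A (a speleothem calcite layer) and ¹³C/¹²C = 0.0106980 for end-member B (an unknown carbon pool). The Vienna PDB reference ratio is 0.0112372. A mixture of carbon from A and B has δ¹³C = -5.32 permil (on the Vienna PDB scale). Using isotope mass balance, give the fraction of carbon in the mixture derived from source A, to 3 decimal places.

δ_A = (0.0112334/0.0112372 − 1)×1000 = (0.999662 − 1)×1000 = -0.338 permil
δ_B = (0.0106980/0.0112372 − 1)×1000 = (0.952017 − 1)×1000 = -47.983 permil
f_A = (δ_mix − δ_B)/(δ_A − δ_B) = (-5.32 − (-47.983))/(-0.338 − (-47.983))
f_A = 42.663 / 47.645 = 0.8954

0.895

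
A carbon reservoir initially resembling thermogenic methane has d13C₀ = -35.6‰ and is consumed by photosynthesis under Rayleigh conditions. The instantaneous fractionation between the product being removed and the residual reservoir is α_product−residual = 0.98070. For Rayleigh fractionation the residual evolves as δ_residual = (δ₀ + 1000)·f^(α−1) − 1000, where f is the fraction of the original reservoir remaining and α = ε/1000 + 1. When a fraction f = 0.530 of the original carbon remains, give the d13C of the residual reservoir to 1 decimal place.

-23.7‰

Rayleigh residual: δ_res = (δ₀ + 1000)·f^(α−1) − 1000
α − 1 = -0.01930
f^(α−1) = 0.530^(-0.01930) = 1.012329
δ_res = (-35.6 + 1000) × 1.012329 − 1000 = 976.290 − 1000 = -23.71‰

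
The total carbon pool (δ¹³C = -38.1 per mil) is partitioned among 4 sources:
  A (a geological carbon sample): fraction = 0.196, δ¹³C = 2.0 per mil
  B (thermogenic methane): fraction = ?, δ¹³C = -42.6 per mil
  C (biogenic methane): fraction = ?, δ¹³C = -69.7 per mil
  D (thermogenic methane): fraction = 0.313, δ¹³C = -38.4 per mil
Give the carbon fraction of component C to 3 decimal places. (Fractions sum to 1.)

Let f_C and f_B be the unknown fractions; fractions sum to 1 so f_C + f_B = 0.491.
Mass balance: Σ fᵢ·δᵢ = δ_bulk ⇒ f_C·(-69.7) + f_B·(-42.6) = -38.1 − (-11.627) = -26.473
Substitute f_B = 0.491 − f_C:
f_C·(-69.7 − -42.6) = -26.473 − 0.491×(-42.6) = -5.556
f_C = -5.556 / -27.1 = 0.2050

0.205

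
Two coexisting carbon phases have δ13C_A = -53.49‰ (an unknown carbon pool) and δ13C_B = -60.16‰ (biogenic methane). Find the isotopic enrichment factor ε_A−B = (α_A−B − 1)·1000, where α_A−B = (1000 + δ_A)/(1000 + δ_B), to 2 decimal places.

7.10‰

α_A−B = (1000 + -53.49) / (1000 + -60.16) = 946.51 / 939.84 = 1.007097
ε_A−B = (1.007097 − 1) × 1000 = 7.097‰
(The approximation ε ≈ δ_A − δ_B would give 6.67‰.)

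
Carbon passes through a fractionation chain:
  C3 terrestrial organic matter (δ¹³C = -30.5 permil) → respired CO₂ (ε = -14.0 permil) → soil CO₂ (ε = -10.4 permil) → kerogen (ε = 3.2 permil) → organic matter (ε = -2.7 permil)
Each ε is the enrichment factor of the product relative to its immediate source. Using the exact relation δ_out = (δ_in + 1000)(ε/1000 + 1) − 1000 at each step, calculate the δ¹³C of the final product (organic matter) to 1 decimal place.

step 1: δ = (-30.50 + 1000)·(-14.0/1000 + 1) − 1000 = -44.07 permil
step 2: δ = (-44.07 + 1000)·(-10.4/1000 + 1) − 1000 = -54.01 permil
step 3: δ = (-54.01 + 1000)·(3.2/1000 + 1) − 1000 = -50.99 permil
step 4: δ = (-50.99 + 1000)·(-2.7/1000 + 1) − 1000 = -53.55 permil

-53.5 permil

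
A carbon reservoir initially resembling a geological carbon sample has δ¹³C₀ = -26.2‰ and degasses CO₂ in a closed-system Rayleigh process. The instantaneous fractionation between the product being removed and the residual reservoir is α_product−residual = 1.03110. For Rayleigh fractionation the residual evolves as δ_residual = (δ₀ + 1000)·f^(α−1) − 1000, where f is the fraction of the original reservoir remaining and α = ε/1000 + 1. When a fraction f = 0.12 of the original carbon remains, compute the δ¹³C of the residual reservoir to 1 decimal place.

Rayleigh residual: δ_res = (δ₀ + 1000)·f^(α−1) − 1000
α − 1 = 0.03110
f^(α−1) = 0.12^(0.03110) = 0.936187
δ_res = (-26.2 + 1000) × 0.936187 − 1000 = 911.659 − 1000 = -88.34‰

-88.3‰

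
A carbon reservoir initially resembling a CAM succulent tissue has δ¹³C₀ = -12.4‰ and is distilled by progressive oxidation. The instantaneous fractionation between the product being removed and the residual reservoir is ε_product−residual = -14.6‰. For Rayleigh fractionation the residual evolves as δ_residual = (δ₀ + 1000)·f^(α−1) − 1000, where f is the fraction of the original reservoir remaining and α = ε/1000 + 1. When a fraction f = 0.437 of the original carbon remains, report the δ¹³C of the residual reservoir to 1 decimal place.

Rayleigh residual: δ_res = (δ₀ + 1000)·f^(α−1) − 1000
α = ε/1000 + 1 = 0.98540, so α − 1 = -0.01460
f^(α−1) = 0.437^(-0.01460) = 1.012160
δ_res = (-12.4 + 1000) × 1.012160 − 1000 = 999.609 − 1000 = -0.39‰

-0.4‰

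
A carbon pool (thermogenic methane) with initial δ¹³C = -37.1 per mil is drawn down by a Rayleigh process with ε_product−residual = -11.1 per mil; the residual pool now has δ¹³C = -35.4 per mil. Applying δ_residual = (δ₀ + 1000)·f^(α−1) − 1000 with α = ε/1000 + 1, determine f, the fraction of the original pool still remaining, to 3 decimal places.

α − 1 = ε/1000 = -0.0111
(δ_res + 1000)/(δ₀ + 1000) = (-35.4 + 1000)/(-37.1 + 1000) = 964.6/962.9 = 1.001766
f = 1.001766^(1/-0.0111) = exp(ln(1.001766)/-0.0111) = exp(0.00176/-0.0111)
f = exp(-0.1589) = 0.8531

0.853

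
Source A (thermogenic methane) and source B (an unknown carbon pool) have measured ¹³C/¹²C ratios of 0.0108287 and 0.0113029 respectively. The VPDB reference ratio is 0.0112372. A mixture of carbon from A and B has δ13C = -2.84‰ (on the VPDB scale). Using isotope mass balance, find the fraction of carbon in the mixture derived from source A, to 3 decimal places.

0.206

δ_A = (0.0108287/0.0112372 − 1)×1000 = (0.963648 − 1)×1000 = -36.352‰
δ_B = (0.0113029/0.0112372 − 1)×1000 = (1.005847 − 1)×1000 = 5.847‰
f_A = (δ_mix − δ_B)/(δ_A − δ_B) = (-2.84 − (5.847))/(-36.352 − (5.847))
f_A = -8.687 / -42.199 = 0.2058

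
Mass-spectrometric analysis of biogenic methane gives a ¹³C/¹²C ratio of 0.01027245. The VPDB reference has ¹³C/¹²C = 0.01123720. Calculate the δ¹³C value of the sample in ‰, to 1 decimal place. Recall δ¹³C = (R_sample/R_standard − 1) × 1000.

δ¹³C = (R_sample / R_standard − 1) × 1000
R_sample / R_standard = 0.01027245 / 0.01123720 = 0.914147
δ¹³C = (0.914147 − 1) × 1000 = -85.85‰

-85.9‰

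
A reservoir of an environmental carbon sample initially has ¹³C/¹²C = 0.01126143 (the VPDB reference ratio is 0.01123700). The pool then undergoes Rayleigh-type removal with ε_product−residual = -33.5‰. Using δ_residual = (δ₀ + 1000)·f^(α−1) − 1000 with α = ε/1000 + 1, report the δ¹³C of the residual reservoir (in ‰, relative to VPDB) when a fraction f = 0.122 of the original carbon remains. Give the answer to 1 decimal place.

75.4‰

δ₀ = (0.01126143/0.01123700 − 1)×1000 = (1.002174 − 1)×1000 = 2.174‰
α − 1 = ε/1000 = -0.0335
f^(α−1) = 0.122^(-0.0335) = 1.073018
δ_res = (2.174 + 1000) × 1.073018 − 1000 = 1075.351 − 1000 = 75.35‰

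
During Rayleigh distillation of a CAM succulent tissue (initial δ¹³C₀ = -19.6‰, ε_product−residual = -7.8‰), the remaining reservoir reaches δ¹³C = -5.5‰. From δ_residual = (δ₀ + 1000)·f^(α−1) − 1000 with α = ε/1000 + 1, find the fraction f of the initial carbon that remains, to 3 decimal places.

0.160

α − 1 = ε/1000 = -0.0078
(δ_res + 1000)/(δ₀ + 1000) = (-5.5 + 1000)/(-19.6 + 1000) = 994.5/980.4 = 1.014382
f = 1.014382^(1/-0.0078) = exp(ln(1.014382)/-0.0078) = exp(0.01428/-0.0078)
f = exp(-1.8307) = 0.1603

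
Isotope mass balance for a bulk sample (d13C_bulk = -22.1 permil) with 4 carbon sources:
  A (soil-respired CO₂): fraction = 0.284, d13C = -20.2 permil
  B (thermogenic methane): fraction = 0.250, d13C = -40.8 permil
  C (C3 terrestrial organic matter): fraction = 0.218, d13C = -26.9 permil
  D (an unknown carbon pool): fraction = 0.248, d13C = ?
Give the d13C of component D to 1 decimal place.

-1.2 permil

Isotope mass balance: δ_bulk = Σ fᵢ·δᵢ.
-22.1 = 0.284×(-20.2) + 0.250×(-40.8) + 0.218×(-26.9) + 0.248×δ_D
0.248·δ_D = -22.1 − (-21.801) = -0.299
δ_D = -0.299 / 0.248 = -1.21 permil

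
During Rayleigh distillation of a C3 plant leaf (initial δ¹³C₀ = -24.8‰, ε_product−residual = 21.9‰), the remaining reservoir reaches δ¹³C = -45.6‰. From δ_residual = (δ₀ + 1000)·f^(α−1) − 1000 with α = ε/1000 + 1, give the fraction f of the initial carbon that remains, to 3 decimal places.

0.374

α − 1 = ε/1000 = 0.0219
(δ_res + 1000)/(δ₀ + 1000) = (-45.6 + 1000)/(-24.8 + 1000) = 954.4/975.2 = 0.978671
f = 0.978671^(1/0.0219) = exp(ln(0.978671)/0.0219) = exp(-0.02156/0.0219)
f = exp(-0.9845) = 0.3736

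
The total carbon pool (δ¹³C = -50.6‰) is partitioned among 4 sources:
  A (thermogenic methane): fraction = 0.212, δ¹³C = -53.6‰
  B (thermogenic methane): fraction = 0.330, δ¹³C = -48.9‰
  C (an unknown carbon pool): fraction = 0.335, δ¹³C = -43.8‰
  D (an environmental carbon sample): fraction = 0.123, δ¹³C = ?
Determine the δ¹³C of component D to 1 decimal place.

-68.5‰

Isotope mass balance: δ_bulk = Σ fᵢ·δᵢ.
-50.6 = 0.212×(-53.6) + 0.330×(-48.9) + 0.335×(-43.8) + 0.123×δ_D
0.123·δ_D = -50.6 − (-42.173) = -8.427
δ_D = -8.427 / 0.123 = -68.51‰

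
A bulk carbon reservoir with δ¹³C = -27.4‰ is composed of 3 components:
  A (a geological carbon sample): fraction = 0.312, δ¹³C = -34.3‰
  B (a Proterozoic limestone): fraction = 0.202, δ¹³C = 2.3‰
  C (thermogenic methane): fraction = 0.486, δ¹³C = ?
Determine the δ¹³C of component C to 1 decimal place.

Isotope mass balance: δ_bulk = Σ fᵢ·δᵢ.
-27.4 = 0.312×(-34.3) + 0.202×(2.3) + 0.486×δ_C
0.486·δ_C = -27.4 − (-10.237) = -17.163
δ_C = -17.163 / 0.486 = -35.31‰

-35.3‰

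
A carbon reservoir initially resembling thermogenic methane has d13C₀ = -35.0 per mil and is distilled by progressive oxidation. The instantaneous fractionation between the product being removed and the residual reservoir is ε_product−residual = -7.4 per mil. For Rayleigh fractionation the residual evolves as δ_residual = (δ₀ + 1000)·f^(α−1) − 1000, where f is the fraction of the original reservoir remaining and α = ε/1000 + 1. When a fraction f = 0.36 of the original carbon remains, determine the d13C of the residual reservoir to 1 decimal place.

-27.7 per mil

Rayleigh residual: δ_res = (δ₀ + 1000)·f^(α−1) − 1000
α = ε/1000 + 1 = 0.99260, so α − 1 = -0.00740
f^(α−1) = 0.36^(-0.00740) = 1.007589
δ_res = (-35.0 + 1000) × 1.007589 − 1000 = 972.323 − 1000 = -27.68 per mil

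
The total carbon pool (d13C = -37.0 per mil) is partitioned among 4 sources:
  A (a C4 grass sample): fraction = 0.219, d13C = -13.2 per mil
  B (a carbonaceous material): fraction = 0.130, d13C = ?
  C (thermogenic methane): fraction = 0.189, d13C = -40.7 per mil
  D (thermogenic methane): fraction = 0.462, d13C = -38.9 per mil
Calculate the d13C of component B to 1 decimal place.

-65.0 per mil

Isotope mass balance: δ_bulk = Σ fᵢ·δᵢ.
-37.0 = 0.219×(-13.2) + 0.130×δ_B + 0.189×(-40.7) + 0.462×(-38.9)
0.130·δ_B = -37.0 − (-28.555) = -8.445
δ_B = -8.445 / 0.130 = -64.96 per mil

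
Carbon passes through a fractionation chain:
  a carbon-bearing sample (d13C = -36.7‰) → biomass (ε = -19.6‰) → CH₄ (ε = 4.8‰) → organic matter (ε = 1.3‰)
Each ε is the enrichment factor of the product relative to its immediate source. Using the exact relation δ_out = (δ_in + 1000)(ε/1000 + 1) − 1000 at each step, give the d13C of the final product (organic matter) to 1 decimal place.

-49.8‰

step 1: δ = (-36.70 + 1000)·(-19.6/1000 + 1) − 1000 = -55.58‰
step 2: δ = (-55.58 + 1000)·(4.8/1000 + 1) − 1000 = -51.05‰
step 3: δ = (-51.05 + 1000)·(1.3/1000 + 1) − 1000 = -49.81‰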